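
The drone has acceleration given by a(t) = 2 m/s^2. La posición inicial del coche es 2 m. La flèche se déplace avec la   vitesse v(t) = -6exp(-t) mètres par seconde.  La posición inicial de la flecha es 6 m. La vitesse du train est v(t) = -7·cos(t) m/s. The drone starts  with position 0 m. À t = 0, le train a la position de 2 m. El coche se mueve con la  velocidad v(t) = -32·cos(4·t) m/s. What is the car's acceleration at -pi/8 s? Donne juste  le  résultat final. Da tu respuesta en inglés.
The acceleration at t = -pi/8 is a = -128.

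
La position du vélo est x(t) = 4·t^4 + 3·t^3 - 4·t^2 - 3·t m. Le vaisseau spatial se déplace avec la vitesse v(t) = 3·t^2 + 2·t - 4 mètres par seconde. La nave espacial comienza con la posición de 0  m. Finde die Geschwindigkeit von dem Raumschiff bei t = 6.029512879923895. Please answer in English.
From the given velocity equation v(t) = 3·t^2 + 2·t - 4, we substitute t = 6.029512879923895 to get v = 117.124102467352.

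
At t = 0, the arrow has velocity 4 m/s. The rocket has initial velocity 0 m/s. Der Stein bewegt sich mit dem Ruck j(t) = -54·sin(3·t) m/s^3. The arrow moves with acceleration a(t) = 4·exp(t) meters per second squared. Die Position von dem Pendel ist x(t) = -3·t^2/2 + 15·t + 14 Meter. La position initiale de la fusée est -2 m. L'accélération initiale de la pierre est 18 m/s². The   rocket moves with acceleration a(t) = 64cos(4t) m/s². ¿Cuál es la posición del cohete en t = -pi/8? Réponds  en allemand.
Um dies zu lösen, müssen wir 2 Integrale unserer Gleichung für die Beschleunigung a(t) = 64·cos(4·t) finden. Das Integral von der Beschleunigung ist die Geschwindigkeit. Mit v(0) = 0 erhalten wir v(t) = 16·sin(4·t). Die Stammfunktion von der Geschwindigkeit, mit x(0) = -2, ergibt die Position: x(t) = 2 - 4·cos(4·t). Aus der Gleichung für die Position x(t) = 2 - 4·cos(4·t), setzen wir t = -pi/8 ein und erhalten x = 2.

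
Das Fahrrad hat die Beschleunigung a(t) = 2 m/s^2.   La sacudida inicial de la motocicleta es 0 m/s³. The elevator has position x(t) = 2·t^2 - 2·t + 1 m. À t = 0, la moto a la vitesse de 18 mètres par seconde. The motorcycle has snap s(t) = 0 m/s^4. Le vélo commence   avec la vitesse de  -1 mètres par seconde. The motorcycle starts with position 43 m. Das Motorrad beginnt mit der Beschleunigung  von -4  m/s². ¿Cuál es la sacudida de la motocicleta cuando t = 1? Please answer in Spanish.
Debemos encontrar la integral de nuestra ecuación del snap s(t) = 0 1 vez. Tomando ∫s(t)dt y aplicando j(0) = 0, encontramos j(t) = 0. Tenemos la sacudida j(t) = 0. Sustituyendo t = 1: j(1) = 0.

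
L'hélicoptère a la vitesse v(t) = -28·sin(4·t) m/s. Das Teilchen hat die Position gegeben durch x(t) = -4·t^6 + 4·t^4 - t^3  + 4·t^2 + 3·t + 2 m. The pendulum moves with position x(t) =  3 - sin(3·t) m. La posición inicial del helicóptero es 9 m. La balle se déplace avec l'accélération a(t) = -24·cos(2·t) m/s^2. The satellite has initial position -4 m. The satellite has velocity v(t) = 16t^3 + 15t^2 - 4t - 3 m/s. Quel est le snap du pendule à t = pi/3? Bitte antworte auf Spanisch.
Debemos derivar nuestra ecuación de la posición x(t) = 3 - sin(3·t) 4 veces. Tomando d/dt de x(t), encontramos v(t) = -3·cos(3·t). Derivando la velocidad, obtenemos la aceleración: a(t) = 9·sin(3·t). Tomando d/dt de a(t), encontramos j(t) = 27·cos(3·t). Derivando la sacudida, obtenemos el snap: s(t) = -81·sin(3·t). Tenemos el snap s(t) = -81·sin(3·t). Sustituyendo t = pi/3: s(pi/3) = 0.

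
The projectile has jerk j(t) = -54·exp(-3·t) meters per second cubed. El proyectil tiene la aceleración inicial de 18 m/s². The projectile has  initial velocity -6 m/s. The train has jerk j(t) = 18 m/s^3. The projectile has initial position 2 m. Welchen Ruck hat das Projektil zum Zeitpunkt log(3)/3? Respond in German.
Wir haben den Ruck j(t) = -54·exp(-3·t). Durch Einsetzen von t = log(3)/3: j(log(3)/3) = -18.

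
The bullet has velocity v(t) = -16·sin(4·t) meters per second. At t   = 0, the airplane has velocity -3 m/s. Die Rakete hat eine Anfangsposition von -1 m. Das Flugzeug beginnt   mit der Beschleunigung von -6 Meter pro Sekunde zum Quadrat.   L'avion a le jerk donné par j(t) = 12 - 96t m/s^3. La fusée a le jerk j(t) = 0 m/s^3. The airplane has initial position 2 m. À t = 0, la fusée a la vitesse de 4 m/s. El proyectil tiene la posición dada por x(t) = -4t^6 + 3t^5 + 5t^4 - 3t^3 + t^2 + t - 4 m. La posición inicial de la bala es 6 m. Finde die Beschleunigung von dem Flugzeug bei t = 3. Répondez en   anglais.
We need to integrate our jerk equation j(t) = 12 - 96·t 1 time. Finding the integral of j(t) and using a(0) = -6: a(t) = -48·t^2 + 12·t - 6. From the given acceleration equation a(t) = -48·t^2 + 12·t - 6, we substitute t = 3 to get a = -402.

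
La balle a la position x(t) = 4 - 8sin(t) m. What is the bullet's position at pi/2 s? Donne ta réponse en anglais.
Using x(t) = 4 - 8·sin(t) and substituting t = pi/2, we find x = -4.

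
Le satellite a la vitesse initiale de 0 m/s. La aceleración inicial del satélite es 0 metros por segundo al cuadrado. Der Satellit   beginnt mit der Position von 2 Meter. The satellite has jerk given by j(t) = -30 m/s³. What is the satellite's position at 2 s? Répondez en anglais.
We must find the antiderivative of our jerk equation j(t) = -30 3 times. The antiderivative of jerk is acceleration. Using a(0) = 0, we get a(t) = -30·t. The integral of acceleration, with v(0) = 0, gives velocity: v(t) = -15·t^2. The antiderivative of velocity is position. Using x(0) = 2, we get x(t) = 2 - 5·t^3. From the given position equation x(t) = 2 - 5·t^3, we substitute t = 2 to get x = -38.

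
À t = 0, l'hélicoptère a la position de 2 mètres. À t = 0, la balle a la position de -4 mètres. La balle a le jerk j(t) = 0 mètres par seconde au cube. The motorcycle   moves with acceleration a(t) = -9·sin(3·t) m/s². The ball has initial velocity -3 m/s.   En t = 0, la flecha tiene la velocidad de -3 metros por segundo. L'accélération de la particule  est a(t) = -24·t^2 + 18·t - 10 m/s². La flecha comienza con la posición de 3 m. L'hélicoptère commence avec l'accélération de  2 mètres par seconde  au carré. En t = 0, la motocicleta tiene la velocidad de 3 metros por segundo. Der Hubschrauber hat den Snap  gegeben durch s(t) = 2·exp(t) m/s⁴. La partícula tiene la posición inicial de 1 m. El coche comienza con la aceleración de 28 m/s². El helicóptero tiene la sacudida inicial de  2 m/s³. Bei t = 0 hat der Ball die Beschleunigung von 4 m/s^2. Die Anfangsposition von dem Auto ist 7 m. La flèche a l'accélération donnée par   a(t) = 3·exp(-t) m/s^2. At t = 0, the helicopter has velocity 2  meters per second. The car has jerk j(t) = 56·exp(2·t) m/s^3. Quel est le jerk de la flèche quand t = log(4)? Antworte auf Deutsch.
Ausgehend von der Beschleunigung a(t) = 3·exp(-t), nehmen wir 1 Ableitung. Die Ableitung von der Beschleunigung ergibt den Ruck: j(t) = -3·exp(-t). Aus der Gleichung für den Ruck j(t) = -3·exp(-t), setzen wir t = log(4) ein und erhalten j = -3/4.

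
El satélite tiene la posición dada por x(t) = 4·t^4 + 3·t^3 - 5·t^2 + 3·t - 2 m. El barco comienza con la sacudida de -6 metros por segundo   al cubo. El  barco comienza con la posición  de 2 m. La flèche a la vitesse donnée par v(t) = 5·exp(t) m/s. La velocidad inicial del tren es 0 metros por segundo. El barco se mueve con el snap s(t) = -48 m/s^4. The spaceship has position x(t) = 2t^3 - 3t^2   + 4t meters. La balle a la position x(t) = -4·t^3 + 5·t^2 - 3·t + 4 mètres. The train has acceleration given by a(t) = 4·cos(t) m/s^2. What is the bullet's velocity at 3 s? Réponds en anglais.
To solve this, we need to take 1 derivative of our position equation x(t) = -4·t^3 + 5·t^2 - 3·t + 4. Differentiating position, we get velocity: v(t) = -12·t^2 + 10·t - 3. From the given velocity equation v(t) = -12·t^2 + 10·t - 3, we substitute t = 3 to get v = -81.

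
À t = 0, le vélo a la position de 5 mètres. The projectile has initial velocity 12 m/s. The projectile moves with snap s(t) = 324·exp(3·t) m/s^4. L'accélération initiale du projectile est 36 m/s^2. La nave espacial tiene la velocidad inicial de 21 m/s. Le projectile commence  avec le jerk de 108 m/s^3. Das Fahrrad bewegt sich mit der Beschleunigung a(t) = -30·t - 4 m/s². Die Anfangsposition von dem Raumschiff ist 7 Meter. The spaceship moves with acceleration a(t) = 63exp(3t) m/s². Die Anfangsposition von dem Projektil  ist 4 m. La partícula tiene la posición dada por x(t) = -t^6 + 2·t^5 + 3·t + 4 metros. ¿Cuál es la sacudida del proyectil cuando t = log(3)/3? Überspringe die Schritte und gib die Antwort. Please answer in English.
At t = log(3)/3, j = 324.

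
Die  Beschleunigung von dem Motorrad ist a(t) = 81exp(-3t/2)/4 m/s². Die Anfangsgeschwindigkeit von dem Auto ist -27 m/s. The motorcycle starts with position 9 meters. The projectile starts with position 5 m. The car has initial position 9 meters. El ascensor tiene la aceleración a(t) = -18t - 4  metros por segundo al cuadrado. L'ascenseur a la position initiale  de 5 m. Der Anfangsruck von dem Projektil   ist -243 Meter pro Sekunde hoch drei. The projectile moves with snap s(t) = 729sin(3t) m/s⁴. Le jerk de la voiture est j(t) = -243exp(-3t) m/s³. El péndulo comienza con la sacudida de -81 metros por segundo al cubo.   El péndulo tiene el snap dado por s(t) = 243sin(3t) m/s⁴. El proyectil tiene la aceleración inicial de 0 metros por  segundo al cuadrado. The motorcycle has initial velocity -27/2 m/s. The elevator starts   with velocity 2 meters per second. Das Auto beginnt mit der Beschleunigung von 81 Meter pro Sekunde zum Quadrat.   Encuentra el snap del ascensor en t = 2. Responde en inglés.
To solve this, we need to take 2 derivatives of our acceleration equation a(t) = -18·t - 4. Differentiating acceleration, we get jerk: j(t) = -18. The derivative of jerk gives snap: s(t) = 0. Using s(t) = 0 and substituting t = 2, we find s = 0.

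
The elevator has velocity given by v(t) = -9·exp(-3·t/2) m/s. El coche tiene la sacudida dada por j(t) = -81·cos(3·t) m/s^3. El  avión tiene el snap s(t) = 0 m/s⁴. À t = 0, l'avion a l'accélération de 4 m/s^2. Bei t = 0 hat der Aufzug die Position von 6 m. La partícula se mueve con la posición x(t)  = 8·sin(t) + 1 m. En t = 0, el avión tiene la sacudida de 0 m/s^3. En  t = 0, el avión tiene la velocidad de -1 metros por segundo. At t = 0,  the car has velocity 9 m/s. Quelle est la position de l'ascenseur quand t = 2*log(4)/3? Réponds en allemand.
Wir müssen die Stammfunktion unserer Gleichung für die Geschwindigkeit v(t) = -9·exp(-3·t/2) 1-mal finden. Mit ∫v(t)dt und Anwendung von x(0) = 6, finden wir x(t) = 6·exp(-3·t/2). Mit x(t) = 6·exp(-3·t/2) und Einsetzen von t = 2*log(4)/3, finden wir x = 3/2.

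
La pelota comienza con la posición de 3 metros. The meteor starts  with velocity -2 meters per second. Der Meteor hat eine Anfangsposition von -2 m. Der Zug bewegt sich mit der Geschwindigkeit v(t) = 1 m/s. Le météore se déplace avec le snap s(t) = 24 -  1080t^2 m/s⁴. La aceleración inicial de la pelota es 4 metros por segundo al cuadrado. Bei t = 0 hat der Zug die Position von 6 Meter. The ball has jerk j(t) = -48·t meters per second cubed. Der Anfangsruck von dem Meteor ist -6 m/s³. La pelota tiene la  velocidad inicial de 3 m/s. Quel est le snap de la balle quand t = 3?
Pour résoudre ceci, nous devons prendre 1 dérivée de notre équation du jerk j(t) = -48·t. En dérivant le jerk, nous obtenons le snap: s(t) = -48. Nous avons le snap s(t) = -48. En substituant t = 3: s(3) = -48.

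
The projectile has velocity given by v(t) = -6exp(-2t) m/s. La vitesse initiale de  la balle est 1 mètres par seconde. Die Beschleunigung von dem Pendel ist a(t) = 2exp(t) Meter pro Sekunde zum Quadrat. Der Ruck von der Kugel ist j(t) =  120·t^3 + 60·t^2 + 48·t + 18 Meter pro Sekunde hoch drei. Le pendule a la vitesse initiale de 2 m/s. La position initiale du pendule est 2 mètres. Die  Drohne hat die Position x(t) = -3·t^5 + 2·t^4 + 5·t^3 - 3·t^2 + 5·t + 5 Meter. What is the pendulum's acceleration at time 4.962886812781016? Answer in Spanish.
Tenemos la aceleración a(t) = 2·exp(t). Sustituyendo t = 4.962886812781016: a(4.962886812781016) = 286.012064455490.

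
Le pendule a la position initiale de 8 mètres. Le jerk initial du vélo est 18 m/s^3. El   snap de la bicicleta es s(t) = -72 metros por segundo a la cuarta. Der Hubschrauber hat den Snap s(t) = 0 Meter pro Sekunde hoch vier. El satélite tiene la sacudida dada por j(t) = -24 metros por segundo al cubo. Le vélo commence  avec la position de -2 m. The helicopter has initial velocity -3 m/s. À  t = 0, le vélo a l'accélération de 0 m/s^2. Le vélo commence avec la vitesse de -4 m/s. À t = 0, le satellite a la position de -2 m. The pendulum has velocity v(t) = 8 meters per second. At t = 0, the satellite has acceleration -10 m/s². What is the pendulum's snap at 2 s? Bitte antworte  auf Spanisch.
Partiendo de la velocidad v(t) = 8, tomamos 3 derivadas. La derivada de la velocidad da la aceleración: a(t) = 0. Derivando la aceleración, obtenemos la sacudida: j(t) = 0. Tomando d/dt de j(t), encontramos s(t) = 0. De la ecuación del snap s(t) = 0, sustituimos t = 2 para obtener s = 0.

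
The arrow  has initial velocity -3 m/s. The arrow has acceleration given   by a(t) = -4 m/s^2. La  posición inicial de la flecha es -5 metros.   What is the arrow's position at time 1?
To solve this, we need to take 2 integrals of our acceleration equation a(t) = -4. The antiderivative of acceleration, with v(0) = -3, gives velocity: v(t) = -4·t - 3. Taking ∫v(t)dt and applying x(0) = -5, we find x(t) = -2·t^2 - 3·t - 5. From the given position equation x(t) = -2·t^2 - 3·t - 5, we substitute t = 1 to get x = -10.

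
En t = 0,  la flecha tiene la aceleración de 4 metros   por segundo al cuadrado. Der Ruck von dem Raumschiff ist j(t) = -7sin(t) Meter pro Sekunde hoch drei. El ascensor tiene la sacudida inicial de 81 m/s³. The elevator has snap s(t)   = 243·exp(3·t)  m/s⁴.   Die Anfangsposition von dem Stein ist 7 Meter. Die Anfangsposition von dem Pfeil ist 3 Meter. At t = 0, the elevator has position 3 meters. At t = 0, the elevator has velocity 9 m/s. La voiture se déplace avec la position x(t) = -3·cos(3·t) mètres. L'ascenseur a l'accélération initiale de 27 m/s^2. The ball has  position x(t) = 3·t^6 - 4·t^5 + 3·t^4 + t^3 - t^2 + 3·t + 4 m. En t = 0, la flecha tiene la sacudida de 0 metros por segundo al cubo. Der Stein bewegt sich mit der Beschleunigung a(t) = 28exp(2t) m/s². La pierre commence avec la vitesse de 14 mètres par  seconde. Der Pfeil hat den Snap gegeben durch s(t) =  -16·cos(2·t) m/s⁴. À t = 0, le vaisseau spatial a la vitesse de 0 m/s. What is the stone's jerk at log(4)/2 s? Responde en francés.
En partant de l'accélération a(t) = 28·exp(2·t), nous prenons 1 dérivée. En prenant d/dt de a(t), nous trouvons j(t) = 56·exp(2·t). En utilisant j(t) = 56·exp(2·t) et en substituant t = log(4)/2, nous trouvons j = 224.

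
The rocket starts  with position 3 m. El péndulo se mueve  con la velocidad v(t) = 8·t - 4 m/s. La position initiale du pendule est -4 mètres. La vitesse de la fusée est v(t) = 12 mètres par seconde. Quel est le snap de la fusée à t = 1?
En partant de la vitesse v(t) = 12, nous prenons 3 dérivées. La dérivée de la vitesse donne l'accélération: a(t) = 0. En dérivant l'accélération, nous obtenons le jerk: j(t) = 0. En dérivant le jerk, nous obtenons le snap: s(t) = 0. En utilisant s(t) = 0 et en substituant t = 1, nous trouvons s = 0.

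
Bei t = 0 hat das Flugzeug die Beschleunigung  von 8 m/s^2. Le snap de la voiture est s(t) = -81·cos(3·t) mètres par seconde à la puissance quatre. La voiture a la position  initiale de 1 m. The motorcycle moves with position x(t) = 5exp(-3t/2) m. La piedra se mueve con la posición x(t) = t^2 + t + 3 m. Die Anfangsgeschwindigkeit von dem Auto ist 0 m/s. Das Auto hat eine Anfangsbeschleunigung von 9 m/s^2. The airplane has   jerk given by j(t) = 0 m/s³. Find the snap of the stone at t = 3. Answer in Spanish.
Para resolver esto, necesitamos tomar 4 derivadas de nuestra ecuación de la posición x(t) = t^2 + t + 3. Tomando d/dt de x(t), encontramos v(t) = 2·t + 1. Tomando d/dt de v(t), encontramos a(t) = 2. Tomando d/dt de a(t), encontramos j(t) = 0. Derivando la sacudida, obtenemos el snap: s(t) = 0. De la ecuación del snap s(t) = 0, sustituimos t = 3 para obtener s = 0.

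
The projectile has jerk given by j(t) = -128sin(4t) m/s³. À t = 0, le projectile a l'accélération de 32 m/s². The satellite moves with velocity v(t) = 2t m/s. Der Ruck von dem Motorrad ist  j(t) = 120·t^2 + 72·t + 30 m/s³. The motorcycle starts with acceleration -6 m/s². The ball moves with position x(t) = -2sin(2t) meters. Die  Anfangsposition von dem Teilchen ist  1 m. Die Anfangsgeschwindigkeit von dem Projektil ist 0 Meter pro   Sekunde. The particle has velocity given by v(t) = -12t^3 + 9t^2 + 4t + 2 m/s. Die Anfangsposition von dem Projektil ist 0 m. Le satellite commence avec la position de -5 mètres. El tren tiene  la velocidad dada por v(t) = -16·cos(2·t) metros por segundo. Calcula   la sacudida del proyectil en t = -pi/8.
Usando j(t) = -128·sin(4·t) y sustituyendo t = -pi/8, encontramos j = 128.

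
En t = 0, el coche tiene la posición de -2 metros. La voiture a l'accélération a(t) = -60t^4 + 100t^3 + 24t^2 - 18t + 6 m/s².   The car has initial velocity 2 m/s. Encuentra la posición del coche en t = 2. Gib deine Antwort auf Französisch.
En partant de l'accélération a(t) = -60·t^4 + 100·t^3 + 24·t^2 - 18·t + 6, nous prenons 2 primitives. La primitive de l'accélération, avec v(0) = 2, donne la vitesse: v(t) = -12·t^5 + 25·t^4 + 8·t^3 - 9·t^2 + 6·t + 2. En intégrant la vitesse et en utilisant la condition initiale x(0) = -2, nous obtenons x(t) = -2·t^6 + 5·t^5 + 2·t^4 - 3·t^3 + 3·t^2 + 2·t - 2. En utilisant x(t) = -2·t^6 + 5·t^5 + 2·t^4 - 3·t^3 + 3·t^2 + 2·t - 2 et en substituant t = 2, nous trouvons x = 54.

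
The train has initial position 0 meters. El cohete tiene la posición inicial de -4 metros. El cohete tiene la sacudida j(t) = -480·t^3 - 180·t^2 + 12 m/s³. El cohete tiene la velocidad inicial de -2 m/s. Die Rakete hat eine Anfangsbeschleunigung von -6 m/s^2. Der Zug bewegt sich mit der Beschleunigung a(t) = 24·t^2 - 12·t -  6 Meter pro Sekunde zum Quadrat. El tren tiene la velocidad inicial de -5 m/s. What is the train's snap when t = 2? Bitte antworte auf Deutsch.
Wir müssen unsere Gleichung für die Beschleunigung a(t) = 24·t^2 - 12·t - 6 2-mal ableiten. Mit d/dt von a(t) finden wir j(t) = 48·t - 12. Mit d/dt von j(t) finden wir s(t) = 48. Mit s(t) = 48 und Einsetzen von t = 2, finden wir s = 48.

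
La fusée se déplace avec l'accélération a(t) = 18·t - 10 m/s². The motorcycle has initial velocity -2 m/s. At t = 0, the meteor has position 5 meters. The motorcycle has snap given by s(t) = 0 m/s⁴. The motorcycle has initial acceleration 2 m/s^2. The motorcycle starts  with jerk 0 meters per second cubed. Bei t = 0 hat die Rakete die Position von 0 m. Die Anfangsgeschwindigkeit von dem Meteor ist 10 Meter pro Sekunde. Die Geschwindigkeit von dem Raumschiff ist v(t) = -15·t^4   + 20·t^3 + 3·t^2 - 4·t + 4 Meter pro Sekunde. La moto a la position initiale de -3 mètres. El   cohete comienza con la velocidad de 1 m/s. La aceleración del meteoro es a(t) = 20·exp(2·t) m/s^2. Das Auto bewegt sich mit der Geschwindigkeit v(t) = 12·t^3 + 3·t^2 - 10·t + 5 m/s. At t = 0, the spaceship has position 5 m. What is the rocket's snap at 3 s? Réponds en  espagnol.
Debemos derivar nuestra ecuación de la aceleración a(t) = 18·t - 10 2 veces. La derivada de la aceleración da la sacudida: j(t) = 18. Tomando d/dt de j(t), encontramos s(t) = 0. Usando s(t) = 0 y sustituyendo t = 3, encontramos s = 0.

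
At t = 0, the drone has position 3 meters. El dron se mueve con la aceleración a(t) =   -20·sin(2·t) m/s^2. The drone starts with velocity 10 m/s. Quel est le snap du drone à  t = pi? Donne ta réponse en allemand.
Um dies zu lösen, müssen wir 2 Ableitungen unserer Gleichung für die Beschleunigung a(t) = -20·sin(2·t) nehmen. Mit d/dt von a(t) finden wir j(t) = -40·cos(2·t). Mit d/dt von j(t) finden wir s(t) = 80·sin(2·t). Wir haben den Snap s(t) = 80·sin(2·t). Durch Einsetzen von t = pi: s(pi) = 0.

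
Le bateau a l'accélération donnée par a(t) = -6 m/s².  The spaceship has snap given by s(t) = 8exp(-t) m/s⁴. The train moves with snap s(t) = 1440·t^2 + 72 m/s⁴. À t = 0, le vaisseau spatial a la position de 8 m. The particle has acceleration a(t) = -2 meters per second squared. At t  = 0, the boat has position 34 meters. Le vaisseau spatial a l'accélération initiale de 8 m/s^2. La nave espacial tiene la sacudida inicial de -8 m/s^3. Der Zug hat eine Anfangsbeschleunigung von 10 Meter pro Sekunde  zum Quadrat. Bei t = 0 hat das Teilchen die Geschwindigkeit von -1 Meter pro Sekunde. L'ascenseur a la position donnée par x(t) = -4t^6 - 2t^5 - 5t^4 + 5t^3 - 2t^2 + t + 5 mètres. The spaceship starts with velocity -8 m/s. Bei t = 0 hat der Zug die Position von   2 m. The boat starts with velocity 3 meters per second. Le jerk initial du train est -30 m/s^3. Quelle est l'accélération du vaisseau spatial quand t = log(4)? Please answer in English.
To solve this, we need to take 2 antiderivatives of our snap equation s(t) = 8·exp(-t). Integrating snap and using the initial condition j(0) = -8, we get j(t) = -8·exp(-t). The integral of jerk, with a(0) = 8, gives acceleration: a(t) = 8·exp(-t). We have acceleration a(t) = 8·exp(-t). Substituting t = log(4): a(log(4)) = 2.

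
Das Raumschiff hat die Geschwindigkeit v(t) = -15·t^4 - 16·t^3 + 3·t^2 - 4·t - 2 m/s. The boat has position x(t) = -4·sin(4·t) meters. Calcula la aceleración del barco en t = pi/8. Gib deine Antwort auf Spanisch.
Partiendo de la posición x(t) = -4·sin(4·t), tomamos 2 derivadas. Derivando la posición, obtenemos la velocidad: v(t) = -16·cos(4·t). La derivada de la velocidad da la aceleración: a(t) = 64·sin(4·t). Tenemos la aceleración a(t) = 64·sin(4·t). Sustituyendo t = pi/8: a(pi/8) = 64.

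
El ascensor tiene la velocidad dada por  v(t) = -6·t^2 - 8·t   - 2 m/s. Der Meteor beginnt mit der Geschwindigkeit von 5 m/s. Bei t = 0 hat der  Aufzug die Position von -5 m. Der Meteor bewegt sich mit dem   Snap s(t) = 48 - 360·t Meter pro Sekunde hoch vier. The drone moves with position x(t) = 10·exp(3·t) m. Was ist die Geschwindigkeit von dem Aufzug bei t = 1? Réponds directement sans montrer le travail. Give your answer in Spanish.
La velocidad en t = 1 es v = -16.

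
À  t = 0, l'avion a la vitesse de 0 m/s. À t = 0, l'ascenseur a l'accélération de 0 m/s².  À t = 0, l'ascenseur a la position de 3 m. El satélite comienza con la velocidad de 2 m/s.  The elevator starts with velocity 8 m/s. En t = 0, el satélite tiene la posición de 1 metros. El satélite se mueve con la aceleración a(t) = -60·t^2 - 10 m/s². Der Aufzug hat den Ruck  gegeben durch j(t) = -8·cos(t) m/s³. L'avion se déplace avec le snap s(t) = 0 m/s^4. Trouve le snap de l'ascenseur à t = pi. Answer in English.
To solve this, we need to take 1 derivative of our jerk equation j(t) = -8·cos(t). Taking d/dt of j(t), we find s(t) = 8·sin(t). Using s(t) = 8·sin(t) and substituting t = pi, we find s = 0.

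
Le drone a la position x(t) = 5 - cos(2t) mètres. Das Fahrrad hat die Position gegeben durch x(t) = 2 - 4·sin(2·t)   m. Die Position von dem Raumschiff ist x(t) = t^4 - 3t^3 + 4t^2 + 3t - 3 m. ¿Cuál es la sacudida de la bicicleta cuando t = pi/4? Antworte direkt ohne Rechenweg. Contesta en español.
La sacudida en t = pi/4 es j = 0.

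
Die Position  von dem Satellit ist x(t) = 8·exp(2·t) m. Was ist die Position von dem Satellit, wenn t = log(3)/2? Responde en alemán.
Wir haben die Position x(t) = 8·exp(2·t). Durch Einsetzen von t = log(3)/2: x(log(3)/2) = 24.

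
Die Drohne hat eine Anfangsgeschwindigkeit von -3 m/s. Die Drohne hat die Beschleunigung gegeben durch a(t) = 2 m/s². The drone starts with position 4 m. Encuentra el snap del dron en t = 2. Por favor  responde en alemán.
Wir müssen unsere Gleichung für die Beschleunigung a(t) = 2 2-mal ableiten. Die Ableitung von der Beschleunigung ergibt den Ruck: j(t) = 0. Die Ableitung von dem Ruck ergibt den Snap: s(t) = 0. Wir haben den Snap s(t) = 0. Durch Einsetzen von t = 2: s(2) = 0.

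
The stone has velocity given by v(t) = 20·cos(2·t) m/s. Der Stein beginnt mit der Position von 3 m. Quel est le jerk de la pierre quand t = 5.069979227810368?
Pour résoudre ceci, nous devons prendre 2 dérivées de notre équation de la vitesse v(t) = 20·cos(2·t). En dérivant la vitesse, nous obtenons l'accélération: a(t) = -40·sin(2·t). En dérivant l'accélération, nous obtenons le jerk: j(t) = -80·cos(2·t). En utilisant j(t) = -80·cos(2·t) et en substituant t = 5.069979227810368, nous trouvons j = 60.3979914675328.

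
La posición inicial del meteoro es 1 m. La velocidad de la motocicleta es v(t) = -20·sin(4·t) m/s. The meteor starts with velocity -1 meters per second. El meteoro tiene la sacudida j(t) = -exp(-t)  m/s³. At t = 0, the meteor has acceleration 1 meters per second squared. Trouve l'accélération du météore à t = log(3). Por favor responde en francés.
Nous devons intégrer notre équation du jerk j(t) = -exp(-t) 1 fois. L'intégrale du jerk, avec a(0) = 1, donne l'accélération: a(t) = exp(-t). Nous avons l'accélération a(t) = exp(-t). En substituant t = log(3): a(log(3)) = 1/3.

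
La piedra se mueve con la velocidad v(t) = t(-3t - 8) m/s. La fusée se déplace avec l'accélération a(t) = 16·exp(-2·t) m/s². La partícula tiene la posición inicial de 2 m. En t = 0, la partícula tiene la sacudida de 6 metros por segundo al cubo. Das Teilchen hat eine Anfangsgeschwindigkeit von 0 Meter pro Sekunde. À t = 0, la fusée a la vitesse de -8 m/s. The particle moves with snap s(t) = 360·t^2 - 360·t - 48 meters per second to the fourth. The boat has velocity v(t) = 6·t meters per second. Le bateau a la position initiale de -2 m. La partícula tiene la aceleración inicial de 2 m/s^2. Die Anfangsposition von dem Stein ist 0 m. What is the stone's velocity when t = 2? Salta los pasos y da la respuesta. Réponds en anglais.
At t = 2, v = -28.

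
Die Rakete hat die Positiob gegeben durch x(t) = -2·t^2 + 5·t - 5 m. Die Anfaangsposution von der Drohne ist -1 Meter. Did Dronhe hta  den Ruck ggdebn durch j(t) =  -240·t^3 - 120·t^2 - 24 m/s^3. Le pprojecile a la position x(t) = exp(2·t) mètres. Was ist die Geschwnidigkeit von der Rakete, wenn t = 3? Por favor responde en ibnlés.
We must differentiate our position equation x(t) = -2·t^2 + 5·t - 5 1 time. The derivative of position gives velocity: v(t) = 5 - 4·t. Using v(t) = 5 - 4·t and substituting t = 3, we find v = -7.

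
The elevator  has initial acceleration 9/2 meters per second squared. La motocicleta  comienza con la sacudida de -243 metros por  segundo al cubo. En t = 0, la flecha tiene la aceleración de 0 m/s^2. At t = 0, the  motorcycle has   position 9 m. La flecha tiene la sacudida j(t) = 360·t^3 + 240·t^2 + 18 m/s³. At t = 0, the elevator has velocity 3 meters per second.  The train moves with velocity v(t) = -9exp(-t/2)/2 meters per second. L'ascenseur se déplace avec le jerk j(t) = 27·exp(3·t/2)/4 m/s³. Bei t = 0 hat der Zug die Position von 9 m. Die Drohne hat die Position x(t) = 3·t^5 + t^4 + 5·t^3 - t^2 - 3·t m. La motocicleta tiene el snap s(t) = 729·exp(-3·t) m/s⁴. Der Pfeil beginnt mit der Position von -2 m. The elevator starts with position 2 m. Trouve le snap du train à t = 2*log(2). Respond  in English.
We must differentiate our velocity equation v(t) = -9·exp(-t/2)/2 3 times. Differentiating velocity, we get acceleration: a(t) = 9·exp(-t/2)/4. Taking d/dt of a(t), we find j(t) = -9·exp(-t/2)/8. The derivative of jerk gives snap: s(t) = 9·exp(-t/2)/16. Using s(t) = 9·exp(-t/2)/16 and substituting t = 2*log(2), we find s = 9/32.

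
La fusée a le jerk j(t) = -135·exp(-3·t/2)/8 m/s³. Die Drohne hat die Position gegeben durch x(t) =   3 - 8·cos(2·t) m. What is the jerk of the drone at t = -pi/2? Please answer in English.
To solve this, we need to take 3 derivatives of our position equation x(t) = 3 - 8·cos(2·t). The derivative of position gives velocity: v(t) = 16·sin(2·t). Taking d/dt of v(t), we find a(t) = 32·cos(2·t). Taking d/dt of a(t), we find j(t) = -64·sin(2·t). We have jerk j(t) = -64·sin(2·t). Substituting t = -pi/2: j(-pi/2) = 0.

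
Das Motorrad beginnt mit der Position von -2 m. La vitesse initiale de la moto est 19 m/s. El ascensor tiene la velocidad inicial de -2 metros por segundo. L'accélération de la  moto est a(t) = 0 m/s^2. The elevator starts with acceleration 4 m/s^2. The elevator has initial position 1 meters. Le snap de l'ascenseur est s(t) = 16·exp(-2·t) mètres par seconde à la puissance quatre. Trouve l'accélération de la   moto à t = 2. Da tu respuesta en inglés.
From the given acceleration equation a(t) = 0, we substitute t = 2 to get a = 0.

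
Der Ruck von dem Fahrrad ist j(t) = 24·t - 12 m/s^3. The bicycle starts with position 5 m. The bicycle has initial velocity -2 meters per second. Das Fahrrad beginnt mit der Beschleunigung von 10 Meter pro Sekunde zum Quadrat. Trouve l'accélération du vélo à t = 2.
Nous devons intégrer notre équation du jerk j(t) = 24·t - 12 1 fois. La primitive du jerk, avec a(0) = 10, donne l'accélération: a(t) = 12·t^2 - 12·t + 10. En utilisant a(t) = 12·t^2 - 12·t + 10 et en substituant t = 2, nous trouvons a = 34.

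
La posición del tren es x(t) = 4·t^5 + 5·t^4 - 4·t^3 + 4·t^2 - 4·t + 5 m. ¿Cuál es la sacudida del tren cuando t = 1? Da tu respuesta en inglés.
To solve this, we need to take 3 derivatives of our position equation x(t) = 4·t^5 + 5·t^4 - 4·t^3 + 4·t^2 - 4·t + 5. Taking d/dt of x(t), we find v(t) = 20·t^4 + 20·t^3 - 12·t^2 + 8·t - 4. Differentiating velocity, we get acceleration: a(t) = 80·t^3 + 60·t^2 - 24·t + 8. Differentiating acceleration, we get jerk: j(t) = 240·t^2 + 120·t - 24. We have jerk j(t) = 240·t^2 + 120·t - 24. Substituting t = 1: j(1) = 336.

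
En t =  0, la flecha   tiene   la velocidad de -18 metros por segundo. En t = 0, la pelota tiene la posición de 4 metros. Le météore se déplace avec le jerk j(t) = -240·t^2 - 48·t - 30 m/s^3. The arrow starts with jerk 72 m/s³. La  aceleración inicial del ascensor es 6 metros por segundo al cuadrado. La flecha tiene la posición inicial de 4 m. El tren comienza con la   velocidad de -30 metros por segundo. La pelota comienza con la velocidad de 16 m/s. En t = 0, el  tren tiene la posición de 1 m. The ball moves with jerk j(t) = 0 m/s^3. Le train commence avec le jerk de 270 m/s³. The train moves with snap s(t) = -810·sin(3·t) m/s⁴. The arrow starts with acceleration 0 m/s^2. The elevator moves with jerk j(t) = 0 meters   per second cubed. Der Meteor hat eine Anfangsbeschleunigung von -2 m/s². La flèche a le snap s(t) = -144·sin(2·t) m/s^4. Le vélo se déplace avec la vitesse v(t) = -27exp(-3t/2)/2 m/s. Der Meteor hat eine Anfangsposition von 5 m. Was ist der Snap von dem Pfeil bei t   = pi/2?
Aus der Gleichung für den Snap s(t) = -144·sin(2·t), setzen wir t = pi/2 ein und erhalten s = 0.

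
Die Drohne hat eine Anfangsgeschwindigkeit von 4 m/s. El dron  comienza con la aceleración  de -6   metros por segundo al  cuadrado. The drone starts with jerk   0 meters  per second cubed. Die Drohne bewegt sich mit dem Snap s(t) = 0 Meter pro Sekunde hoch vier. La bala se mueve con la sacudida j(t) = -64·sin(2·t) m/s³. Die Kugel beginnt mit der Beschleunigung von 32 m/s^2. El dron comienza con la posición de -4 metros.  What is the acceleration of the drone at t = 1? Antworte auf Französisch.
En partant du snap s(t) = 0, nous prenons 2 primitives. La primitive du snap, avec j(0) = 0, donne le jerk: j(t) = 0. L'intégrale du jerk est l'accélération. En utilisant a(0) = -6, nous obtenons a(t) = -6. De l'équation de l'accélération a(t) = -6, nous substituons t = 1 pour obtenir a = -6.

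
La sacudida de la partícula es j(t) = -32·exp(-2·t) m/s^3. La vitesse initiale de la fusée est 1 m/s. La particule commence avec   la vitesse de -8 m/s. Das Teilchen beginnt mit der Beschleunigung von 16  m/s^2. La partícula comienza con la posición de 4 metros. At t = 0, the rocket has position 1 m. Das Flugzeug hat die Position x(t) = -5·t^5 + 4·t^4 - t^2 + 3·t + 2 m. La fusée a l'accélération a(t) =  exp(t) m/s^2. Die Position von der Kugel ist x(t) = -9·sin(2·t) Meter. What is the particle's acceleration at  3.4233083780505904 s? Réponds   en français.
Nous devons trouver la primitive de notre équation du jerk j(t) = -32·exp(-2·t) 1 fois. La primitive du jerk, avec a(0) = 16, donne l'accélération: a(t) = 16·exp(-2·t). En utilisant a(t) = 16·exp(-2·t) et en substituant t = 3.4233083780505904, nous trouvons a = 0.0170087385632830.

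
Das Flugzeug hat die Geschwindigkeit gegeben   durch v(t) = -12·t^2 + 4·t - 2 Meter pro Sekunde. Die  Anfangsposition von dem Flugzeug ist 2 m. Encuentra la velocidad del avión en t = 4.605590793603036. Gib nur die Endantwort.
La respuesta es -238.115235523040.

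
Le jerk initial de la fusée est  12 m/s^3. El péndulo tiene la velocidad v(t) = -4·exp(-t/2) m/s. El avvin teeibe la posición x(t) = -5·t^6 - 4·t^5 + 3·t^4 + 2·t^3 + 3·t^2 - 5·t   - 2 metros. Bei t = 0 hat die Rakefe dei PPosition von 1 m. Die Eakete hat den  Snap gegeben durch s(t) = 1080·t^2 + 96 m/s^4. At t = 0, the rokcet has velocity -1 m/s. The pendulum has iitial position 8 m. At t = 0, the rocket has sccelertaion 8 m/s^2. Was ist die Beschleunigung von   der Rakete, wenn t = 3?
Wir müssen die Stammfunktion unserer Gleichung für den Snap s(t) = 1080·t^2 + 96 2-mal finden. Durch Integration von dem Snap und Verwendung der Anfangsbedingung j(0) = 12, erhalten wir j(t) = 360·t^3 + 96·t + 12. Das Integral von dem Ruck, mit a(0) = 8, ergibt die Beschleunigung: a(t) = 90·t^4 + 48·t^2 + 12·t + 8. Wir haben die Beschleunigung a(t) = 90·t^4 + 48·t^2 + 12·t + 8. Durch Einsetzen von t = 3: a(3) = 7766.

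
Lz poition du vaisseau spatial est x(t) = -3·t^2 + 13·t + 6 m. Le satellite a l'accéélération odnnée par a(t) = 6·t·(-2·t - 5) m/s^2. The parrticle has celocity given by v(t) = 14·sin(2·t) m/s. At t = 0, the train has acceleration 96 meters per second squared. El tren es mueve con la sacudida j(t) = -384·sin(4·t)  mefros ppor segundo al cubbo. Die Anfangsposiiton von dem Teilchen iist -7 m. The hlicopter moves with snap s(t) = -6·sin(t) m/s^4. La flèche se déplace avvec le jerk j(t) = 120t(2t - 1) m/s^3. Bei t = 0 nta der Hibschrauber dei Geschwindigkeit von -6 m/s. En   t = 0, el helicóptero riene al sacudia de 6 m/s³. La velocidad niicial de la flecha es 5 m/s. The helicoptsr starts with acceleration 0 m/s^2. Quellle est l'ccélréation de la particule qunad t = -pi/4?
En partant de la vitesse v(t) = 14·sin(2·t), nous prenons 1 dérivée. En dérivant la vitesse, nous obtenons l'accélération: a(t) = 28·cos(2·t). De l'équation de l'accélération a(t) = 28·cos(2·t), nous substituons t = -pi/4 pour obtenir a = 0.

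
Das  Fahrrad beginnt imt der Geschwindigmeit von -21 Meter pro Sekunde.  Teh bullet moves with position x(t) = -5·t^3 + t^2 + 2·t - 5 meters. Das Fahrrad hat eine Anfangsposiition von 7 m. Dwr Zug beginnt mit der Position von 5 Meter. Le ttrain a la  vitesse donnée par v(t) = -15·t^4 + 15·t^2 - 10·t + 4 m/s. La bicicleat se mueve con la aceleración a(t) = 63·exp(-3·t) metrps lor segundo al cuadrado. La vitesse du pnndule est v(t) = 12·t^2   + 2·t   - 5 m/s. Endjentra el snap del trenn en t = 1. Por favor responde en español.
Para resolver esto, necesitamos tomar 3 derivadas de nuestra ecuación de la velocidad v(t) = -15·t^4 + 15·t^2 - 10·t + 4. Tomando d/dt de v(t), encontramos a(t) = -60·t^3 + 30·t - 10. Tomando d/dt de a(t), encontramos j(t) = 30 - 180·t^2. La derivada de la sacudida da el snap: s(t) = -360·t. Usando s(t) = -360·t y sustituyendo t = 1, encontramos s = -360.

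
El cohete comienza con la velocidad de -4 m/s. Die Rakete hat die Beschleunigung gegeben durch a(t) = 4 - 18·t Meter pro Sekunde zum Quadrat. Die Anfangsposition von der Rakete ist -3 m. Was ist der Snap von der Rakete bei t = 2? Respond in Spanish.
Para resolver esto, necesitamos tomar 2 derivadas de nuestra ecuación de la aceleración a(t) = 4 - 18·t. Tomando d/dt de a(t), encontramos j(t) = -18. Tomando d/dt de j(t), encontramos s(t) = 0. De la ecuación del snap s(t) = 0, sustituimos t = 2 para obtener s = 0.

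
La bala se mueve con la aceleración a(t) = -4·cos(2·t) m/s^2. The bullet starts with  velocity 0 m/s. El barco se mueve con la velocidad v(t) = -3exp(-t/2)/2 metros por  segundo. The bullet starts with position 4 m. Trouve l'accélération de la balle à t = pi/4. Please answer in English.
From the given acceleration equation a(t) = -4·cos(2·t), we substitute t = pi/4 to get a = 0.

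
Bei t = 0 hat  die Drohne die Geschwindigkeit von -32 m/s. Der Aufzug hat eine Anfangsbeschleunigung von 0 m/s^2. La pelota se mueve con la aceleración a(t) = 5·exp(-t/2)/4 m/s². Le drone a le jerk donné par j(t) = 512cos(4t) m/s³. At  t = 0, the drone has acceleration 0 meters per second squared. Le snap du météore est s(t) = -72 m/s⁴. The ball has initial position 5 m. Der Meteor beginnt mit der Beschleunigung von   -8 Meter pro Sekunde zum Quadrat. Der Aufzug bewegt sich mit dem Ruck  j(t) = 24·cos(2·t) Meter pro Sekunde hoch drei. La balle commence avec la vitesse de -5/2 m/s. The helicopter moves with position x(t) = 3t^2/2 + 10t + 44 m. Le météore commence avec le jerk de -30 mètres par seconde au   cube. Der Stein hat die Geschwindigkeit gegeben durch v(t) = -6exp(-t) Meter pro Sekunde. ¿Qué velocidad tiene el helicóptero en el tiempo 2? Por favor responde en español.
Partiendo de la posición x(t) = 3·t^2/2 + 10·t + 44, tomamos 1 derivada. Tomando d/dt de x(t), encontramos v(t) = 3·t + 10. De la ecuación de la velocidad v(t) = 3·t + 10, sustituimos t = 2 para obtener v = 16.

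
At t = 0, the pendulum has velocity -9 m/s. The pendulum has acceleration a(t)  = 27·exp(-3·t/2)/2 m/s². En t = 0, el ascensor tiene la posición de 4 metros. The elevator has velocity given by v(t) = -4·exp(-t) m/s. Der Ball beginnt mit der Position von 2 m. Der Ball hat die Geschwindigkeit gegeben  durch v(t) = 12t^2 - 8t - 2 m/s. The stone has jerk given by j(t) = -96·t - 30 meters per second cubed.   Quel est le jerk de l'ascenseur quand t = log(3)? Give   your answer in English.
To solve this, we need to take 2 derivatives of our velocity equation v(t) = -4·exp(-t). Differentiating velocity, we get acceleration: a(t) = 4·exp(-t). Taking d/dt of a(t), we find j(t) = -4·exp(-t). Using j(t) = -4·exp(-t) and substituting t = log(3), we find j = -4/3.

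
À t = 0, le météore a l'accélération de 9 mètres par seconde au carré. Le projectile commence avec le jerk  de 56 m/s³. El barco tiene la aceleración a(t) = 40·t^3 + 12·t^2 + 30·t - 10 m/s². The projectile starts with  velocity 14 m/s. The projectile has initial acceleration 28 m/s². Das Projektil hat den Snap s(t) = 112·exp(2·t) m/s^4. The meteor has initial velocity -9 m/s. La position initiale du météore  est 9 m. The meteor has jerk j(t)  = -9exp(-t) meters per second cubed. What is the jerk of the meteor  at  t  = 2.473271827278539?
Using j(t) = -9·exp(-t) and substituting t = 2.473271827278539, we find j = -0.758777077741065.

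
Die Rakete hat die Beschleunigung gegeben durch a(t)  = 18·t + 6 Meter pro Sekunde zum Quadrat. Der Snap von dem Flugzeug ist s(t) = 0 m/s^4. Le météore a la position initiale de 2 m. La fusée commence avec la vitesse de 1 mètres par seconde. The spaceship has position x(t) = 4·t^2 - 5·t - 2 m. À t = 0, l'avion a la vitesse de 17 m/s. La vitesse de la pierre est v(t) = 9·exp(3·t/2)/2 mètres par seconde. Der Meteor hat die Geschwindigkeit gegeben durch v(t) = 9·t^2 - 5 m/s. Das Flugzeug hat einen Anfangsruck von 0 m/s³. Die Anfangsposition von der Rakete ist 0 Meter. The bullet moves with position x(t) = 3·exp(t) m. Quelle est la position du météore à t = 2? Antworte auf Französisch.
En partant de la vitesse v(t) = 9·t^2 - 5, nous prenons 1 primitive. En intégrant la vitesse et en utilisant la condition initiale x(0) = 2, nous obtenons x(t) = 3·t^3 - 5·t + 2. De l'équation de la position x(t) = 3·t^3 - 5·t + 2, nous substituons t = 2 pour obtenir x = 16.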